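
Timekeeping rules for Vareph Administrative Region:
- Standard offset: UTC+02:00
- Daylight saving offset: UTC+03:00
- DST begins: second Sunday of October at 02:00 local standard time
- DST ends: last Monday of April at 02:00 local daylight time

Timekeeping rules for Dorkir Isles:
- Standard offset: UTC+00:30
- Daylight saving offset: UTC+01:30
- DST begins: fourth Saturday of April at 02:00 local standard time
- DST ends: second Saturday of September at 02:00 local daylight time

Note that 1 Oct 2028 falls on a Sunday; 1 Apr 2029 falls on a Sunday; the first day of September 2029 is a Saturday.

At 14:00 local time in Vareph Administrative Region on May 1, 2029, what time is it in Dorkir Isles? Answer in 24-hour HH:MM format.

13:30

1 October 2028 is a Sunday, so the first Sunday is October 1 and the second is October 8.
1 April 2029 is a Sunday, so Mondays fall on 2, 9, 16, 23, 30; the last is April 30.
Daylight saving runs 8 October 2028 – 30 April 2029; May 1, 2029 is outside that window, so Vareph Administrative Region is on standard time at UTC+02:00.
14:00 Vareph Administrative Region − 2h = 12:00 UTC.
1 April 2029 is a Sunday, so the first Saturday is April 7 and the fourth is April 28.
1 September 2029 is a Saturday, so the first Saturday is September 1 and the second is September 8.
At the standard offset (UTC+00:30), 12:00 UTC + 0h30m = 12:30 Dorkir Isles standard time.
The standard-time date in Dorkir Isles, May 1, 2029, falls between 28 April and 8 September, so daylight saving is in effect and Dorkir Isles is at UTC+01:30.
12:00 UTC + 1h30m = 13:30 Dorkir Isles.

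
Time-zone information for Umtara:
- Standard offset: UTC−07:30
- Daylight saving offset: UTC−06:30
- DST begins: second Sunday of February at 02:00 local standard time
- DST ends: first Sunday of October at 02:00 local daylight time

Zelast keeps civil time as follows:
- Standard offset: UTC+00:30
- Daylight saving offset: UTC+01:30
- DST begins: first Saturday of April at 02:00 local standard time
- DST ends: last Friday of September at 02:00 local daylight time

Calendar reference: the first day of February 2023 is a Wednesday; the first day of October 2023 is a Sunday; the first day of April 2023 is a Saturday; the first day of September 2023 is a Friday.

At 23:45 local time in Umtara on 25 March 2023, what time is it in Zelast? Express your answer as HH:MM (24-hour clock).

1 February 2023 is a Wednesday, so the first Sunday is February 5 and the second is February 12.
1 October 2023 is a Sunday, so the first Sunday is October 1.
Daylight saving runs 12 February – 1 October; 25 March 2023 is inside that window, so Umtara is at UTC−06:30.
23:45 Umtara + 6h30m = 06:15 UTC (rolling into the next day, 26 March 2023).
1 April 2023 is a Saturday, so the first Saturday is April 1.
1 September 2023 is a Friday, so Fridays fall on 1, 8, 15, 22, 29; the last is September 29.
At the standard offset (UTC+00:30), 06:15 UTC + 0h30m = 06:45 Zelast standard time.
Daylight saving runs 1 April – 29 September; the standard-time date in Zelast, 26 March 2023, is outside that window, so Zelast is on standard time at UTC+00:30.
06:15 UTC + 0h30m = 06:45 Zelast.

06:45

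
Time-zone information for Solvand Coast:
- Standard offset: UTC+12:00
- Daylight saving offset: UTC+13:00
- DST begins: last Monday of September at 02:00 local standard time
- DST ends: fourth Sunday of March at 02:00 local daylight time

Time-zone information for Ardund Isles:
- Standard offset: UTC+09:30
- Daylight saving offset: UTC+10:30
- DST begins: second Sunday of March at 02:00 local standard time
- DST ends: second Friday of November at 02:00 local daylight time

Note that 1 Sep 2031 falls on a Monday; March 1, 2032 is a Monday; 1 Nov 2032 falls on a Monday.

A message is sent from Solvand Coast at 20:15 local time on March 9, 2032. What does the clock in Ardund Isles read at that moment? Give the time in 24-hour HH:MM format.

1 September 2031 is a Monday, so Mondays fall on 1, 8, 15, 22, 29; the last is September 29.
1 March 2032 is a Monday, so the first Sunday is March 7 and the fourth is March 28.
March 9, 2032 lies within the daylight-saving period (29 September 2031 – 28 March 2032), so Solvand Coast is on daylight time, UTC+13:00.
20:15 Solvand Coast − 13h = 07:15 UTC.
1 March 2032 is a Monday, so the first Sunday is March 7 and the second is March 14.
1 November 2032 is a Monday, so the first Friday is November 5 and the second is November 12.
At the standard offset (UTC+09:30), 07:15 UTC + 9h30m = 16:45 Ardund Isles standard time.
The standard-time date in Ardund Isles, March 9, 2032, does not fall between 14 March and 12 November, so daylight saving is not in effect and Ardund Isles is at UTC+09:30.
07:15 UTC + 9h30m = 16:45 Ardund Isles.

16:45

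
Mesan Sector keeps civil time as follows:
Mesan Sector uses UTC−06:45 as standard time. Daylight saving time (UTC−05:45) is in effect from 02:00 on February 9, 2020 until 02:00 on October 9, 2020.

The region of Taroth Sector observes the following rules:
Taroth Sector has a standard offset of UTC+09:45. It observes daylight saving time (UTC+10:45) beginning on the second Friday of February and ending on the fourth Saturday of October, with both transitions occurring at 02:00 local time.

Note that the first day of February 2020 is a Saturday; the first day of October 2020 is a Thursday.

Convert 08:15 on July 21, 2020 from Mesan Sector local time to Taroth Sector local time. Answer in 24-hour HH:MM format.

July 21, 2020 lies within the daylight-saving period (9 February – 9 October), so Mesan Sector is on daylight time, UTC−05:45.
08:15 Mesan Sector + 5h45m = 14:00 UTC.
1 February 2020 is a Saturday, so the first Friday is February 7 and the second is February 14.
1 October 2020 is a Thursday, so the first Saturday is October 3 and the fourth is October 24.
At the standard offset (UTC+09:45), 14:00 UTC + 9h45m = 23:45 Taroth Sector standard time.
The standard-time date in Taroth Sector, July 21, 2020, lies within the daylight-saving period (14 February – 24 October), so Taroth Sector is on daylight time, UTC+10:45.
14:00 UTC + 10h45m = 00:45 Taroth Sector (rolling into the next day, 22 July 2020).

00:45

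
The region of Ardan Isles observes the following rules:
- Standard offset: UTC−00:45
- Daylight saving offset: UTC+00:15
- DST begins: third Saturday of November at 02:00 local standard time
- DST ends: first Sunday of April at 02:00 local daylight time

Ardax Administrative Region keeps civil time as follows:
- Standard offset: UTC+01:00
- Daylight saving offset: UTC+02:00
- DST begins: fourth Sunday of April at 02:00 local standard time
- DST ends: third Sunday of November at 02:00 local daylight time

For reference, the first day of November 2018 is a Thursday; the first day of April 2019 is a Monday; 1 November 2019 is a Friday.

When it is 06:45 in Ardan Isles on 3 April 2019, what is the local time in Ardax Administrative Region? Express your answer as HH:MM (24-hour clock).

1 November 2018 is a Thursday, so the first Saturday is November 3 and the third is November 17.
1 April 2019 is a Monday, so the first Sunday is April 7.
Daylight saving runs 17 November 2018 – 7 April 2019; 3 April 2019 is inside that window, so Ardan Isles is at UTC+00:15.
06:45 Ardan Isles − 0h15m = 06:30 UTC.
1 April 2019 is a Monday, so the first Sunday is April 7 and the fourth is April 28.
1 November 2019 is a Friday, so the first Sunday is November 3 and the third is November 17.
At the standard offset (UTC+01:00), 06:30 UTC + 1h = 07:30 Ardax Administrative Region standard time.
The standard-time date in Ardax Administrative Region, 3 April 2019, is outside the daylight-saving period (28 April – 17 November), so Ardax Administrative Region is on standard time, UTC+01:00.
06:30 UTC + 1h = 07:30 Ardax Administrative Region.

07:30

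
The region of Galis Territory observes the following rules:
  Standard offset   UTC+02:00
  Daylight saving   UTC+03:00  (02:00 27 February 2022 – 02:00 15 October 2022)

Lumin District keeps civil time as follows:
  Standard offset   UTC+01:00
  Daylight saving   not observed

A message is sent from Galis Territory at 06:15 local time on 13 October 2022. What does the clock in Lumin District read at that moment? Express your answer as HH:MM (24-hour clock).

Daylight saving runs 27 February – 15 October; 13 October 2022 is inside that window, so Galis Territory is at UTC+03:00.
06:15 Galis Territory − 3h = 03:15 UTC.
Lumin District has no daylight saving, so its offset is UTC+01:00 year-round.
03:15 UTC + 1h = 04:15 Lumin District.

04:15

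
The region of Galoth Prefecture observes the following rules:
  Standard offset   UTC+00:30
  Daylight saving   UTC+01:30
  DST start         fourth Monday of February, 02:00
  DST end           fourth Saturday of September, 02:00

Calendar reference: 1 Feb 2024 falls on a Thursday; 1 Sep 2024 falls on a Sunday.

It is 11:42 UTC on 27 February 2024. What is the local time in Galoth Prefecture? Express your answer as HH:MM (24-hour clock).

1 February 2024 is a Thursday, so the first Monday is February 5 and the fourth is February 26.
1 September 2024 is a Sunday, so the first Saturday is September 7 and the fourth is September 28.
At the standard offset (UTC+00:30), 11:42 UTC + 0h30m = 12:12 Galoth Prefecture standard time.
Daylight saving runs 26 February – 28 September; the standard-time date in Galoth Prefecture, 27 February 2024, is inside that window, so Galoth Prefecture is at UTC+01:30.
11:42 UTC + 1h30m = 13:12 local.

13:12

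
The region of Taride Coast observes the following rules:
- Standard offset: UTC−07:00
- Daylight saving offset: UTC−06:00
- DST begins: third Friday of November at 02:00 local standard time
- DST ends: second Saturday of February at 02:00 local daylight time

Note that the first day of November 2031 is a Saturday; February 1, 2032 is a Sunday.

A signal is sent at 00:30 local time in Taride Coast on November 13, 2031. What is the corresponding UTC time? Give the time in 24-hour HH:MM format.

1 November 2031 is a Saturday, so the first Friday is November 7 and the third is November 21.
1 February 2032 is a Sunday, so the first Saturday is February 7 and the second is February 14.
Daylight saving runs 21 November 2031 – 14 February 2032; November 13, 2031 is outside that window, so Taride Coast is on standard time at UTC−07:00.
00:30 local + 7h = 07:30 UTC.

07:30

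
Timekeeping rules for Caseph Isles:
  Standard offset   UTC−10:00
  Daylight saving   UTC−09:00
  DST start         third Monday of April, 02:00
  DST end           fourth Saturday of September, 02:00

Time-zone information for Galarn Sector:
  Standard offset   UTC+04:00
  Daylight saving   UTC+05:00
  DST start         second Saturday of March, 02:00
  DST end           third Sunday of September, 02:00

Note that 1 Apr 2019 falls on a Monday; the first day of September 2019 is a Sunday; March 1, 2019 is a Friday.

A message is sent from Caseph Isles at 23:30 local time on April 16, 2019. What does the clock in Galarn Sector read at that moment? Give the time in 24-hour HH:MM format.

13:30

1 April 2019 is a Monday, so the first Monday is April 1 and the third is April 15.
1 September 2019 is a Sunday, so the first Saturday is September 7 and the fourth is September 28.
Daylight saving runs 15 April – 28 September; April 16, 2019 is inside that window, so Caseph Isles is at UTC−09:00.
23:30 Caseph Isles + 9h = 08:30 UTC (rolling into the next day, 17 April 2019).
1 March 2019 is a Friday, so the first Saturday is March 2 and the second is March 9.
1 September 2019 is a Sunday, so the first Sunday is September 1 and the third is September 15.
At the standard offset (UTC+04:00), 08:30 UTC + 4h = 12:30 Galarn Sector standard time.
Daylight saving runs 9 March – 15 September; the standard-time date in Galarn Sector, April 17, 2019, is inside that window, so Galarn Sector is at UTC+05:00.
08:30 UTC + 5h = 13:30 Galarn Sector.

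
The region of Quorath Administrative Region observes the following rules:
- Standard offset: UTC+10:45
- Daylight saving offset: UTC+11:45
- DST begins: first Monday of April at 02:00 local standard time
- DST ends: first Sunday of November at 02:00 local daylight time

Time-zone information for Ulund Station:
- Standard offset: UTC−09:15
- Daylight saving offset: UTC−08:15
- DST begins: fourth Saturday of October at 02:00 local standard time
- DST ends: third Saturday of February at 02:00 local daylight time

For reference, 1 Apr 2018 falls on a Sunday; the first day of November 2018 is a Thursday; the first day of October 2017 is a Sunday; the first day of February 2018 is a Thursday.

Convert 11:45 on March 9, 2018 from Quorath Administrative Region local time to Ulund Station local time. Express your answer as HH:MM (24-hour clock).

15:45

1 April 2018 is a Sunday, so the first Monday is April 2.
1 November 2018 is a Thursday, so the first Sunday is November 4.
March 9, 2018 is outside the daylight-saving period (2 April – 4 November), so Quorath Administrative Region is on standard time, UTC+10:45.
11:45 Quorath Administrative Region − 10h45m = 01:00 UTC.
1 October 2017 is a Sunday, so the first Saturday is October 7 and the fourth is October 28.
1 February 2018 is a Thursday, so the first Saturday is February 3 and the third is February 17.
At the standard offset (UTC−09:15), 01:00 UTC − 9h15m = 15:45 Ulund Station standard time (rolling into the previous day, 8 March 2018).
Daylight saving runs 28 October 2017 – 17 February 2018; the standard-time date in Ulund Station, March 8, 2018, is outside that window, so Ulund Station is on standard time at UTC−09:15.
01:00 UTC − 9h15m = 15:45 Ulund Station (rolling into the previous day, 8 March 2018).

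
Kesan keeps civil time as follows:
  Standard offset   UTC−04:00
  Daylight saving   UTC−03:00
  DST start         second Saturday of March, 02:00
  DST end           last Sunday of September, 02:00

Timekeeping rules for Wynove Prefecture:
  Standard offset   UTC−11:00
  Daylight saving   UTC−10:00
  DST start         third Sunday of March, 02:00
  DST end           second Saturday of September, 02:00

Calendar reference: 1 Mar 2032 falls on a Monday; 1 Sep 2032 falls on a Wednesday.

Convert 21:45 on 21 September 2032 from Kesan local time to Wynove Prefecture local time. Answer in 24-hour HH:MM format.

1 March 2032 is a Monday, so the first Saturday is March 6 and the second is March 13.
1 September 2032 is a Wednesday, so Sundays fall on 5, 12, 19, 26; the last is September 26.
Daylight saving runs 13 March – 26 September; 21 September 2032 is inside that window, so Kesan is at UTC−03:00.
21:45 Kesan + 3h = 00:45 UTC (rolling into the next day, 22 September 2032).
1 March 2032 is a Monday, so the first Sunday is March 7 and the third is March 21.
1 September 2032 is a Wednesday, so the first Saturday is September 4 and the second is September 11.
At the standard offset (UTC−11:00), 00:45 UTC − 11h = 13:45 Wynove Prefecture standard time (rolling into the previous day, 21 September 2032).
The standard-time date in Wynove Prefecture, 21 September 2032, does not fall between 21 March and 11 September, so daylight saving is not in effect and Wynove Prefecture is at UTC−11:00.
00:45 UTC − 11h = 13:45 Wynove Prefecture (rolling into the previous day, 21 September 2032).

13:45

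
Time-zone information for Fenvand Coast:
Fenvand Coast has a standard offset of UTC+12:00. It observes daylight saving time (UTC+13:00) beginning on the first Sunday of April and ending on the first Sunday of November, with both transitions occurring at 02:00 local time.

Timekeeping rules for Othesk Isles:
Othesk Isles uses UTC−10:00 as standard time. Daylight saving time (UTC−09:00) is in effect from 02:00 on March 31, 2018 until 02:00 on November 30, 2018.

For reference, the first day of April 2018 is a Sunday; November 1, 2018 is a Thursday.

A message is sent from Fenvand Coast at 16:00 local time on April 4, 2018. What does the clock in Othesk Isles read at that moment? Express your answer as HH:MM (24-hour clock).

18:00

1 April 2018 is a Sunday, so the first Sunday is April 1.
1 November 2018 is a Thursday, so the first Sunday is November 4.
April 4, 2018 falls between 1 April and 4 November, so daylight saving is in effect and Fenvand Coast is at UTC+13:00.
16:00 Fenvand Coast − 13h = 03:00 UTC.
At the standard offset (UTC−10:00), 03:00 UTC − 10h = 17:00 Othesk Isles standard time (rolling into the previous day, 3 April 2018).
The standard-time date in Othesk Isles, April 3, 2018, lies within the daylight-saving period (31 March – 30 November), so Othesk Isles is on daylight time, UTC−09:00.
03:00 UTC − 9h = 18:00 Othesk Isles (rolling into the previous day, 3 April 2018).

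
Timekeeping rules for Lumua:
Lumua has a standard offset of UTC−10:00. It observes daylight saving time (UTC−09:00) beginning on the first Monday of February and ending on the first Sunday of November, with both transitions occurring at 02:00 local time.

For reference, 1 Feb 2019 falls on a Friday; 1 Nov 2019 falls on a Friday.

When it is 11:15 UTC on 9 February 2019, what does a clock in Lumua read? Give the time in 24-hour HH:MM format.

02:15

1 February 2019 is a Friday, so the first Monday is February 4.
1 November 2019 is a Friday, so the first Sunday is November 3.
At the standard offset (UTC−10:00), 11:15 UTC − 10h = 01:15 Lumua standard time.
The standard-time date in Lumua, 9 February 2019, falls between 4 February and 3 November, so daylight saving is in effect and Lumua is at UTC−09:00.
11:15 UTC − 9h = 02:15 local.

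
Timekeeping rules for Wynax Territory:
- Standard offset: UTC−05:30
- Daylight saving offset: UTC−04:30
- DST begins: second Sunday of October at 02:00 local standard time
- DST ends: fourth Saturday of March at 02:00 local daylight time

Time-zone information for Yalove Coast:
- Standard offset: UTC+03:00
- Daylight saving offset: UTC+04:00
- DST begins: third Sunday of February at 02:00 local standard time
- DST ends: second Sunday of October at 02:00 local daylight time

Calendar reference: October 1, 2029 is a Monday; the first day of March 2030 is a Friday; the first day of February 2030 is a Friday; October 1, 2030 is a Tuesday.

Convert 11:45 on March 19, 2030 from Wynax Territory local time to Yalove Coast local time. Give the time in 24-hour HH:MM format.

20:15

1 October 2029 is a Monday, so the first Sunday is October 7 and the second is October 14.
1 March 2030 is a Friday, so the first Saturday is March 2 and the fourth is March 23.
March 19, 2030 falls between 14 October 2029 and 23 March 2030, so daylight saving is in effect and Wynax Territory is at UTC−04:30.
11:45 Wynax Territory + 4h30m = 16:15 UTC.
1 February 2030 is a Friday, so the first Sunday is February 3 and the third is February 17.
1 October 2030 is a Tuesday, so the first Sunday is October 6 and the second is October 13.
At the standard offset (UTC+03:00), 16:15 UTC + 3h = 19:15 Yalove Coast standard time.
The standard-time date in Yalove Coast, March 19, 2030, lies within the daylight-saving period (17 February – 13 October), so Yalove Coast is on daylight time, UTC+04:00.
16:15 UTC + 4h = 20:15 Yalove Coast.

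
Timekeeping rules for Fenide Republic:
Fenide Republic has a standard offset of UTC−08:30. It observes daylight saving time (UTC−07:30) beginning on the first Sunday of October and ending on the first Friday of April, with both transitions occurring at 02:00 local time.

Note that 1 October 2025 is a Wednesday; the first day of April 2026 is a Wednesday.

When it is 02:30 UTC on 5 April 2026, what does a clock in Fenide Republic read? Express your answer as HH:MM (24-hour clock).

18:00

1 October 2025 is a Wednesday, so the first Sunday is October 5.
1 April 2026 is a Wednesday, so the first Friday is April 3.
At the standard offset (UTC−08:30), 02:30 UTC − 8h30m = 18:00 Fenide Republic standard time (rolling into the previous day, 4 April 2026).
The standard-time date in Fenide Republic, 4 April 2026, does not fall between 5 October 2025 and 3 April 2026, so daylight saving is not in effect and Fenide Republic is at UTC−08:30.
02:30 UTC − 8h30m = 18:00 local (rolling into the previous day, 4 April 2026).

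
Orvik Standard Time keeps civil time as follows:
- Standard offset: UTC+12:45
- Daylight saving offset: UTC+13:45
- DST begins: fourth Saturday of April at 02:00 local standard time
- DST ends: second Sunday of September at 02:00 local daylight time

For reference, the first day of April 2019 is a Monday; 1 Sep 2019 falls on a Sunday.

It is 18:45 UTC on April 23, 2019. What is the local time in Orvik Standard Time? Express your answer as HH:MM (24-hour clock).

1 April 2019 is a Monday, so the first Saturday is April 6 and the fourth is April 27.
1 September 2019 is a Sunday, so the first Sunday is September 1 and the second is September 8.
At the standard offset (UTC+12:45), 18:45 UTC + 12h45m = 07:30 Orvik Standard Time standard time (rolling into the next day, 24 April 2019).
The standard-time date in Orvik Standard Time, April 24, 2019, does not fall between 27 April and 8 September, so daylight saving is not in effect and Orvik Standard Time is at UTC+12:45.
18:45 UTC + 12h45m = 07:30 local (rolling into the next day, 24 April 2019).

07:30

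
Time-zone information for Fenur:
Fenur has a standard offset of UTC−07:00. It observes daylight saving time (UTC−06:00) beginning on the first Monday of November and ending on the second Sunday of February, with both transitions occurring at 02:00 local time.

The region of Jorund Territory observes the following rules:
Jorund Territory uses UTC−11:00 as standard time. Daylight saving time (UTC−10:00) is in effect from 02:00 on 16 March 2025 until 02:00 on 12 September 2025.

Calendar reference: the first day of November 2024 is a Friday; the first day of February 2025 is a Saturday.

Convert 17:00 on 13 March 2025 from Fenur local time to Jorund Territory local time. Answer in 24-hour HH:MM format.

13:00

1 November 2024 is a Friday, so the first Monday is November 4.
1 February 2025 is a Saturday, so the first Sunday is February 2 and the second is February 9.
Daylight saving runs 4 November 2024 – 9 February 2025; 13 March 2025 is outside that window, so Fenur is on standard time at UTC−07:00.
17:00 Fenur + 7h = 00:00 UTC (rolling into the next day, 14 March 2025).
At the standard offset (UTC−11:00), 00:00 UTC − 11h = 13:00 Jorund Territory standard time (rolling into the previous day, 13 March 2025).
The standard-time date in Jorund Territory, 13 March 2025, is outside the daylight-saving period (16 March – 12 September), so Jorund Territory is on standard time, UTC−11:00.
00:00 UTC − 11h = 13:00 Jorund Territory (rolling into the previous day, 13 March 2025).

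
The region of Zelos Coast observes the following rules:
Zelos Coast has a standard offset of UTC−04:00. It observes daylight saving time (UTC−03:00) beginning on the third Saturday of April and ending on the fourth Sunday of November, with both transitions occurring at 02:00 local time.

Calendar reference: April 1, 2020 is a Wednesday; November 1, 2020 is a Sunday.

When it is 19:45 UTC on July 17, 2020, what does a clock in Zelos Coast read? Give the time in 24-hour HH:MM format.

1 April 2020 is a Wednesday, so the first Saturday is April 4 and the third is April 18.
1 November 2020 is a Sunday, so the first Sunday is November 1 and the fourth is November 22.
At the standard offset (UTC−04:00), 19:45 UTC − 4h = 15:45 Zelos Coast standard time.
Daylight saving runs 18 April – 22 November; the standard-time date in Zelos Coast, July 17, 2020, is inside that window, so Zelos Coast is at UTC−03:00.
19:45 UTC − 3h = 16:45 local.

16:45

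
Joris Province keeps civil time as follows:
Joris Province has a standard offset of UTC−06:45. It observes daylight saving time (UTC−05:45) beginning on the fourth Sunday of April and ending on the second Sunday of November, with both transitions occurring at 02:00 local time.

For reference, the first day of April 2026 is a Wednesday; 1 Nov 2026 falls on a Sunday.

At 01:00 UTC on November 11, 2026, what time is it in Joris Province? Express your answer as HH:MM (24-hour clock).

1 April 2026 is a Wednesday, so the first Sunday is April 5 and the fourth is April 26.
1 November 2026 is a Sunday, so the first Sunday is November 1 and the second is November 8.
At the standard offset (UTC−06:45), 01:00 UTC − 6h45m = 18:15 Joris Province standard time (rolling into the previous day, 10 November 2026).
Daylight saving runs 26 April – 8 November; the standard-time date in Joris Province, November 10, 2026, is outside that window, so Joris Province is on standard time at UTC−06:45.
01:00 UTC − 6h45m = 18:15 local (rolling into the previous day, 10 November 2026).

18:15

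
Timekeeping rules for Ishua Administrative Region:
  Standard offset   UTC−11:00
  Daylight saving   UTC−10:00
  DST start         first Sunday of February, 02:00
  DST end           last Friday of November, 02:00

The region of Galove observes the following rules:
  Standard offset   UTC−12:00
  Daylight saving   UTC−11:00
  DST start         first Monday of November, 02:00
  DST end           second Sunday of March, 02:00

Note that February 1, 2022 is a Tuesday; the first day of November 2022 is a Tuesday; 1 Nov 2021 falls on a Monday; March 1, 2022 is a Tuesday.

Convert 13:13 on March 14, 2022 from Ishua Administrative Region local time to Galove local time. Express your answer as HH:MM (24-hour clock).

11:13

1 February 2022 is a Tuesday, so the first Sunday is February 6.
1 November 2022 is a Tuesday, so Fridays fall on 4, 11, 18, 25; the last is November 25.
March 14, 2022 falls between 6 February and 25 November, so daylight saving is in effect and Ishua Administrative Region is at UTC−10:00.
13:13 Ishua Administrative Region + 10h = 23:13 UTC.
1 November 2021 is a Monday, so the first Monday is November 1.
1 March 2022 is a Tuesday, so the first Sunday is March 6 and the second is March 13.
At the standard offset (UTC−12:00), 23:13 UTC − 12h = 11:13 Galove standard time.
The standard-time date in Galove, March 14, 2022, is outside the daylight-saving period (1 November 2021 – 13 March 2022), so Galove is on standard time, UTC−12:00.
23:13 UTC − 12h = 11:13 Galove.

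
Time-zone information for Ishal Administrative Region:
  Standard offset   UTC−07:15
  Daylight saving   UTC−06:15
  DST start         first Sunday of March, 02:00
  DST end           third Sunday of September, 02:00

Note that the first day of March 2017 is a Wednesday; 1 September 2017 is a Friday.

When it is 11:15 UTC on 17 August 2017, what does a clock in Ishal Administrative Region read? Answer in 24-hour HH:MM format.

05:00

1 March 2017 is a Wednesday, so the first Sunday is March 5.
1 September 2017 is a Friday, so the first Sunday is September 3 and the third is September 17.
At the standard offset (UTC−07:15), 11:15 UTC − 7h15m = 04:00 Ishal Administrative Region standard time.
The standard-time date in Ishal Administrative Region, 17 August 2017, lies within the daylight-saving period (5 March – 17 September), so Ishal Administrative Region is on daylight time, UTC−06:15.
11:15 UTC − 6h15m = 05:00 local.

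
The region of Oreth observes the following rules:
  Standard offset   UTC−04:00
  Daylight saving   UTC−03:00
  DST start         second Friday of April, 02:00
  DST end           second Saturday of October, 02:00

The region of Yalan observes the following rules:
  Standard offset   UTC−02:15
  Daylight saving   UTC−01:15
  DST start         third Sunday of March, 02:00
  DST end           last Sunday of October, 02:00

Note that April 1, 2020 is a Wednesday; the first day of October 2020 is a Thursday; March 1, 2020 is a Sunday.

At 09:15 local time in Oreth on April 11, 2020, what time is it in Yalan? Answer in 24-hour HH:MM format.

11:00

1 April 2020 is a Wednesday, so the first Friday is April 3 and the second is April 10.
1 October 2020 is a Thursday, so the first Saturday is October 3 and the second is October 10.
Daylight saving runs 10 April – 10 October; April 11, 2020 is inside that window, so Oreth is at UTC−03:00.
09:15 Oreth + 3h = 12:15 UTC.
1 March 2020 is a Sunday, so the first Sunday is March 1 and the third is March 15.
1 October 2020 is a Thursday, so Sundays fall on 4, 11, 18, 25; the last is October 25.
At the standard offset (UTC−02:15), 12:15 UTC − 2h15m = 10:00 Yalan standard time.
Daylight saving runs 15 March – 25 October; the standard-time date in Yalan, April 11, 2020, is inside that window, so Yalan is at UTC−01:15.
12:15 UTC − 1h15m = 11:00 Yalan.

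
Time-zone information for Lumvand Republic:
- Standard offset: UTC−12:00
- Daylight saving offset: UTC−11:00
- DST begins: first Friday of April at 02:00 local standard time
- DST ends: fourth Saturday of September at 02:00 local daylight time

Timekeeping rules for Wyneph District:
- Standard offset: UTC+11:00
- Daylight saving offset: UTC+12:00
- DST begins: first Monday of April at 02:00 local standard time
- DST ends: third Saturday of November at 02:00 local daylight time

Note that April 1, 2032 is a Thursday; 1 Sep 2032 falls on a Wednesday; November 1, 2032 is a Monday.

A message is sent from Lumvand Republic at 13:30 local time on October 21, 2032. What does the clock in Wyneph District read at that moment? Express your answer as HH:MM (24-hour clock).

1 April 2032 is a Thursday, so the first Friday is April 2.
1 September 2032 is a Wednesday, so the first Saturday is September 4 and the fourth is September 25.
October 21, 2032 does not fall between 2 April and 25 September, so daylight saving is not in effect and Lumvand Republic is at UTC−12:00.
13:30 Lumvand Republic + 12h = 01:30 UTC (rolling into the next day, 22 October 2032).
1 April 2032 is a Thursday, so the first Monday is April 5.
1 November 2032 is a Monday, so the first Saturday is November 6 and the third is November 20.
At the standard offset (UTC+11:00), 01:30 UTC + 11h = 12:30 Wyneph District standard time.
Daylight saving runs 5 April – 20 November; the standard-time date in Wyneph District, October 22, 2032, is inside that window, so Wyneph District is at UTC+12:00.
01:30 UTC + 12h = 13:30 Wyneph District.

13:30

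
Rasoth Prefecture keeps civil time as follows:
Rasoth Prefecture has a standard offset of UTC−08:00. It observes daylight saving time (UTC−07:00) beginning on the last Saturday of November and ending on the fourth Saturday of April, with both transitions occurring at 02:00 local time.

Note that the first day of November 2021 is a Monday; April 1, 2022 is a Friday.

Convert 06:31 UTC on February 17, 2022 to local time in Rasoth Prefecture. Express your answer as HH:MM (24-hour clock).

1 November 2021 is a Monday, so Saturdays fall on 6, 13, 20, 27; the last is November 27.
1 April 2022 is a Friday, so the first Saturday is April 2 and the fourth is April 23.
At the standard offset (UTC−08:00), 06:31 UTC − 8h = 22:31 Rasoth Prefecture standard time (rolling into the previous day, 16 February 2022).
The standard-time date in Rasoth Prefecture, February 16, 2022, falls between 27 November 2021 and 23 April 2022, so daylight saving is in effect and Rasoth Prefecture is at UTC−07:00.
06:31 UTC − 7h = 23:31 local (rolling into the previous day, 16 February 2022).

23:31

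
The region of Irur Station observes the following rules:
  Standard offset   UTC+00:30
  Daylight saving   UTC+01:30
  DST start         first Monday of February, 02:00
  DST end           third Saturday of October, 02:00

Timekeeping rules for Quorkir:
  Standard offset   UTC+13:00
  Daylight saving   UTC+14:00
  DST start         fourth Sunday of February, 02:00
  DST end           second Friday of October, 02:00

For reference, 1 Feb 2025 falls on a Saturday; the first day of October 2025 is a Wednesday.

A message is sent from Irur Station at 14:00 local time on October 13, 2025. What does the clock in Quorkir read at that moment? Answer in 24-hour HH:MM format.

01:30

1 February 2025 is a Saturday, so the first Monday is February 3.
1 October 2025 is a Wednesday, so the first Saturday is October 4 and the third is October 18.
Daylight saving runs 3 February – 18 October; October 13, 2025 is inside that window, so Irur Station is at UTC+01:30.
14:00 Irur Station − 1h30m = 12:30 UTC.
1 February 2025 is a Saturday, so the first Sunday is February 2 and the fourth is February 23.
1 October 2025 is a Wednesday, so the first Friday is October 3 and the second is October 10.
At the standard offset (UTC+13:00), 12:30 UTC + 13h = 01:30 Quorkir standard time (rolling into the next day, 14 October 2025).
Daylight saving runs 23 February – 10 October; the standard-time date in Quorkir, October 14, 2025, is outside that window, so Quorkir is on standard time at UTC+13:00.
12:30 UTC + 13h = 01:30 Quorkir (rolling into the next day, 14 October 2025).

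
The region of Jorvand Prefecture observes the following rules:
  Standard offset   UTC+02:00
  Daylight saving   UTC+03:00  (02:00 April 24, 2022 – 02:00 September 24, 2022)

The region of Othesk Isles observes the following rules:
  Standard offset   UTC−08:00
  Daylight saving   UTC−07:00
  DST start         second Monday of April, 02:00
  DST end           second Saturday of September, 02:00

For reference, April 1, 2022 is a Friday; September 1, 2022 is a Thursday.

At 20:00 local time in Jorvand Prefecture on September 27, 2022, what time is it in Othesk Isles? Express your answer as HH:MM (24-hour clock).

10:00

September 27, 2022 does not fall between 24 April and 24 September, so daylight saving is not in effect and Jorvand Prefecture is at UTC+02:00.
20:00 Jorvand Prefecture − 2h = 18:00 UTC.
1 April 2022 is a Friday, so the first Monday is April 4 and the second is April 11.
1 September 2022 is a Thursday, so the first Saturday is September 3 and the second is September 10.
At the standard offset (UTC−08:00), 18:00 UTC − 8h = 10:00 Othesk Isles standard time.
Daylight saving runs 11 April – 10 September; the standard-time date in Othesk Isles, September 27, 2022, is outside that window, so Othesk Isles is on standard time at UTC−08:00.
18:00 UTC − 8h = 10:00 Othesk Isles.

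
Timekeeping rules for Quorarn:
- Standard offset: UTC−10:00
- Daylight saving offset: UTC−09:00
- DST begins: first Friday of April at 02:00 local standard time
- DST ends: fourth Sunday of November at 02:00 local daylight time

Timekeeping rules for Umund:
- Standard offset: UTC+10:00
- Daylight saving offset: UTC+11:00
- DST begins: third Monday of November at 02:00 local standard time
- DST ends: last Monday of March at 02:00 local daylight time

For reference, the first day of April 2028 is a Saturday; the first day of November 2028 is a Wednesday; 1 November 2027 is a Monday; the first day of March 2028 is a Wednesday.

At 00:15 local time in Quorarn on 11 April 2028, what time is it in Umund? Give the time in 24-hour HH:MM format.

19:15

1 April 2028 is a Saturday, so the first Friday is April 7.
1 November 2028 is a Wednesday, so the first Sunday is November 5 and the fourth is November 26.
11 April 2028 falls between 7 April and 26 November, so daylight saving is in effect and Quorarn is at UTC−09:00.
00:15 Quorarn + 9h = 09:15 UTC.
1 November 2027 is a Monday, so the first Monday is November 1 and the third is November 15.
1 March 2028 is a Wednesday, so Mondays fall on 6, 13, 20, 27; the last is March 27.
At the standard offset (UTC+10:00), 09:15 UTC + 10h = 19:15 Umund standard time.
The standard-time date in Umund, 11 April 2028, is outside the daylight-saving period (15 November 2027 – 27 March 2028), so Umund is on standard time, UTC+10:00.
09:15 UTC + 10h = 19:15 Umund.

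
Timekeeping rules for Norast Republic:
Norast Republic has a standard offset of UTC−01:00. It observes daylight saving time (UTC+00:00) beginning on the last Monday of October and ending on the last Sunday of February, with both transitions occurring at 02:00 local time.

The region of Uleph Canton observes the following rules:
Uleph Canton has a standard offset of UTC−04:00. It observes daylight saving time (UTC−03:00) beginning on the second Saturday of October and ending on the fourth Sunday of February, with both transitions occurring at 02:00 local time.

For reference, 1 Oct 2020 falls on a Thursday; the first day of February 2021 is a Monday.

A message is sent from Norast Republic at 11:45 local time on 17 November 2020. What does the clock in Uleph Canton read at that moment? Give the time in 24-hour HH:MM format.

08:45

1 October 2020 is a Thursday, so Mondays fall on 5, 12, 19, 26; the last is October 26.
1 February 2021 is a Monday, so Sundays fall on 7, 14, 21, 28; the last is February 28.
17 November 2020 lies within the daylight-saving period (26 October 2020 – 28 February 2021), so Norast Republic is on daylight time, UTC+00:00.
11:45 Norast Republic − 0h = 11:45 UTC.
1 October 2020 is a Thursday, so the first Saturday is October 3 and the second is October 10.
1 February 2021 is a Monday, so the first Sunday is February 7 and the fourth is February 28.
At the standard offset (UTC−04:00), 11:45 UTC − 4h = 07:45 Uleph Canton standard time.
The standard-time date in Uleph Canton, 17 November 2020, lies within the daylight-saving period (10 October 2020 – 28 February 2021), so Uleph Canton is on daylight time, UTC−03:00.
11:45 UTC − 3h = 08:45 Uleph Canton.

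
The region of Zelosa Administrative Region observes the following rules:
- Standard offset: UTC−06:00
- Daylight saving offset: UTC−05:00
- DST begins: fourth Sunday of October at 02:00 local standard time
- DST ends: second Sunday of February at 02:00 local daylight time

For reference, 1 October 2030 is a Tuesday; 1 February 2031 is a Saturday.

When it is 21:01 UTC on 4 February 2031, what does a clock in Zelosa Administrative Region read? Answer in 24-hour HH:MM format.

16:01

1 October 2030 is a Tuesday, so the first Sunday is October 6 and the fourth is October 27.
1 February 2031 is a Saturday, so the first Sunday is February 2 and the second is February 9.
At the standard offset (UTC−06:00), 21:01 UTC − 6h = 15:01 Zelosa Administrative Region standard time.
The standard-time date in Zelosa Administrative Region, 4 February 2031, falls between 27 October 2030 and 9 February 2031, so daylight saving is in effect and Zelosa Administrative Region is at UTC−05:00.
21:01 UTC − 5h = 16:01 local.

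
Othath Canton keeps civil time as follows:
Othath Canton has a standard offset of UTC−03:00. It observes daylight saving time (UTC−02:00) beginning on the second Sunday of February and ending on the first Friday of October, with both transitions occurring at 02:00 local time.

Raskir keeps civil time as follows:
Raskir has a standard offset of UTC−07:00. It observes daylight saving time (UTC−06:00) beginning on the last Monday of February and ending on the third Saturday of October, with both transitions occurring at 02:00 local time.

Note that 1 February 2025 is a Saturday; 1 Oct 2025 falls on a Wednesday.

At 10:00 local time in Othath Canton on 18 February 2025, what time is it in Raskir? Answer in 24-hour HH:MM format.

1 February 2025 is a Saturday, so the first Sunday is February 2 and the second is February 9.
1 October 2025 is a Wednesday, so the first Friday is October 3.
18 February 2025 falls between 9 February and 3 October, so daylight saving is in effect and Othath Canton is at UTC−02:00.
10:00 Othath Canton + 2h = 12:00 UTC.
1 February 2025 is a Saturday, so Mondays fall on 3, 10, 17, 24; the last is February 24.
1 October 2025 is a Wednesday, so the first Saturday is October 4 and the third is October 18.
At the standard offset (UTC−07:00), 12:00 UTC − 7h = 05:00 Raskir standard time.
Daylight saving runs 24 February – 18 October; the standard-time date in Raskir, 18 February 2025, is outside that window, so Raskir is on standard time at UTC−07:00.
12:00 UTC − 7h = 05:00 Raskir.

05:00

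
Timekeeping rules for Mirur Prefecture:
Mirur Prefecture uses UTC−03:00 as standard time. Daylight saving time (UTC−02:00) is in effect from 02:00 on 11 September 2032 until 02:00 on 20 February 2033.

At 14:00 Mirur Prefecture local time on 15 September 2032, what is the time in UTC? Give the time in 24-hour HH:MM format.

16:00

15 September 2032 lies within the daylight-saving period (11 September 2032 – 20 February 2033), so Mirur Prefecture is on daylight time, UTC−02:00.
14:00 local + 2h = 16:00 UTC.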